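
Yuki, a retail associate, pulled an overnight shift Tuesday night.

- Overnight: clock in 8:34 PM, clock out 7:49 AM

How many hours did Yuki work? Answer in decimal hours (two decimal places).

Overnight: 8:34 PM → midnight = 3 h 26 min; midnight → 7:49 AM = 7 h 49 min; span 11 h 15 min

11.25 hours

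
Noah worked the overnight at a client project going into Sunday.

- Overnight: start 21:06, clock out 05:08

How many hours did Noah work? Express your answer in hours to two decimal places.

Overnight: 21:06 → midnight = 2 h 54 min; midnight → 05:08 = 5 h 8 min; span 8 h 2 min

8.03 hours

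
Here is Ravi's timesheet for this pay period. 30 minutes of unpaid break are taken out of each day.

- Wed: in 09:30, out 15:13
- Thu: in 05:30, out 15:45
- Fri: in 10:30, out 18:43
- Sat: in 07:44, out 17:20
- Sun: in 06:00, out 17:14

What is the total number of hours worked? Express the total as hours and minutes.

Wed: 09:30–15:13 = 5 h 43 min; less 30 min break → 5 h 13 min
Thu: 05:30–15:45 = 10 h 15 min; less 30 min break → 9 h 45 min
Fri: 10:30–18:43 = 8 h 13 min; less 30 min break → 7 h 43 min
Sat: 07:44–17:20 = 9 h 36 min; less 30 min break → 9 h 6 min
Sun: 06:00–17:14 = 11 h 14 min; less 30 min break → 10 h 44 min
Total: 5 h 13 min + 9 h 45 min + 7 h 43 min + 9 h 6 min + 10 h 44 min = 42 h 31 min.

42 h 31 min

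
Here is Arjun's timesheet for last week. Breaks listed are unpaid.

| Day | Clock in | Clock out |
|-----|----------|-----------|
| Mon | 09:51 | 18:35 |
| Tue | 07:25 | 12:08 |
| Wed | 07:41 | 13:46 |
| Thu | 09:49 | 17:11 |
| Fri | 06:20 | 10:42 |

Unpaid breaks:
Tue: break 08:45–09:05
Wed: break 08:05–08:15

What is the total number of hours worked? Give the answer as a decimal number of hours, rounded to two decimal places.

Mon: 09:51–18:35 = 8 h 44 min
Tue: 07:25–12:08 = 4 h 43 min; less 20 min break → 4 h 23 min
Wed: 07:41–13:46 = 6 h 5 min; less 10 min break → 5 h 55 min
Thu: 09:49–17:11 = 7 h 22 min
Fri: 06:20–10:42 = 4 h 22 min
Total: 8 h 44 min + 4 h 23 min + 5 h 55 min + 7 h 22 min + 4 h 22 min = 30 h 46 min.

30.77 hours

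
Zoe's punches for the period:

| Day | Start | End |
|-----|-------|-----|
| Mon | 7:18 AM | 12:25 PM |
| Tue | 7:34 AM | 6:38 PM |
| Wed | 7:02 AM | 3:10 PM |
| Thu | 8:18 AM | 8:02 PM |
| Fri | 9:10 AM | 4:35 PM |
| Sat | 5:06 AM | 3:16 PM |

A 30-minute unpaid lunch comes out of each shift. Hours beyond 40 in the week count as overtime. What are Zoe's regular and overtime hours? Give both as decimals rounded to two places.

Mon: 7:18 AM–12:25 PM = 5 h 7 min; less 30 min break → 4 h 37 min
Tue: 7:34 AM–6:38 PM = 11 h 4 min; less 30 min break → 10 h 34 min
Wed: 7:02 AM–3:10 PM = 8 h 8 min; less 30 min break → 7 h 38 min
Thu: 8:18 AM–8:02 PM = 11 h 44 min; less 30 min break → 11 h 14 min
Fri: 9:10 AM–4:35 PM = 7 h 25 min; less 30 min break → 6 h 55 min
Sat: 5:06 AM–3:16 PM = 10 h 10 min; less 30 min break → 9 h 40 min
Total worked: 50 h 38 min = 50.63 h.
Threshold 40 h → overtime 10 h 38 min, regular 40 h 0 min.

Regular 40.00 hours, overtime 10.63 hours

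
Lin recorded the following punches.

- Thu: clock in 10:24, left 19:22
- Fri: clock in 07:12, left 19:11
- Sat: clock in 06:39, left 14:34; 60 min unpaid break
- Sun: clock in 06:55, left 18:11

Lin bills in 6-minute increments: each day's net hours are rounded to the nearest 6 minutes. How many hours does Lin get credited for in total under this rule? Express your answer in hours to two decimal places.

39.20 hours

Thu: 10:24–19:22 = 8 h 58 min → rounds to 9 h 0 min
Fri: 07:12–19:11 = 11 h 59 min → rounds to 12 h 0 min
Sat: 06:39–14:34 = 7 h 55 min − 60 min = 6 h 55 min → rounds to 6 h 54 min
Sun: 06:55–18:11 = 11 h 16 min → rounds to 11 h 18 min
Total credited: 39 h 12 min.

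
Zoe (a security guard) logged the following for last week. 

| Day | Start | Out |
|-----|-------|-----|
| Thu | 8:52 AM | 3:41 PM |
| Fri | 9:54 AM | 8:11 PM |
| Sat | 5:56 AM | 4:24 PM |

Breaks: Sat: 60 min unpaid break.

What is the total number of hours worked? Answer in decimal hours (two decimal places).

26.57 hours

Thu: 8:52 AM–3:41 PM = 6 h 49 min
Fri: 9:54 AM–8:11 PM = 10 h 17 min
Sat: 5:56 AM–4:24 PM = 10 h 28 min; less 60 min break → 9 h 28 min
Total: 6 h 49 min + 10 h 17 min + 9 h 28 min = 26 h 34 min.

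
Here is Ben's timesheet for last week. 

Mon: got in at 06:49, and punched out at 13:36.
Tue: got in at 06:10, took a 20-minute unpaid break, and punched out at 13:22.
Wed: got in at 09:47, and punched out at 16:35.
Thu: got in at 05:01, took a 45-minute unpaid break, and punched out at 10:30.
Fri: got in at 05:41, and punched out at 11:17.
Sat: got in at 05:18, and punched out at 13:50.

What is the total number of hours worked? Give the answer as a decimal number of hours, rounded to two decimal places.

Mon: 06:49–13:36 = 6 h 47 min
Tue: 06:10–13:22 = 7 h 12 min; less 20 min break → 6 h 52 min
Wed: 09:47–16:35 = 6 h 48 min
Thu: 05:01–10:30 = 5 h 29 min; less 45 min break → 4 h 44 min
Fri: 05:41–11:17 = 5 h 36 min
Sat: 05:18–13:50 = 8 h 32 min
Total: 6 h 47 min + 6 h 52 min + 6 h 48 min + 4 h 44 min + 5 h 36 min + 8 h 32 min = 39 h 19 min.

39.32 hours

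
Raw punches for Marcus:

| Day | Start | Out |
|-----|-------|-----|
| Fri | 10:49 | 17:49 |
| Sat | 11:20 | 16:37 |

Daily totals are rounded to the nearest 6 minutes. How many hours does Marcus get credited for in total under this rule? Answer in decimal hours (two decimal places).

12.30 hours

Fri: 10:49–17:49 = 7 h 0 min → rounds to 7 h 0 min
Sat: 11:20–16:37 = 5 h 17 min → rounds to 5 h 18 min
Total credited: 12 h 18 min.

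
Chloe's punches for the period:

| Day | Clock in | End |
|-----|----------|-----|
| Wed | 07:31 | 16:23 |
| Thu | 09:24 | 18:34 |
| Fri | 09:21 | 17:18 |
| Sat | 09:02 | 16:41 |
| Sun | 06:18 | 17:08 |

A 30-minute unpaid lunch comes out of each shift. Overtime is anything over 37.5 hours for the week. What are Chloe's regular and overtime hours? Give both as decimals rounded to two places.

Regular 37.50 hours, overtime 4.47 hours

Wed: 07:31–16:23 = 8 h 52 min; less 30 min break → 8 h 22 min
Thu: 09:24–18:34 = 9 h 10 min; less 30 min break → 8 h 40 min
Fri: 09:21–17:18 = 7 h 57 min; less 30 min break → 7 h 27 min
Sat: 09:02–16:41 = 7 h 39 min; less 30 min break → 7 h 9 min
Sun: 06:18–17:08 = 10 h 50 min; less 30 min break → 10 h 20 min
Total worked: 41 h 58 min = 41.97 h.
Threshold 37.5 h → overtime 4 h 28 min, regular 37 h 30 min.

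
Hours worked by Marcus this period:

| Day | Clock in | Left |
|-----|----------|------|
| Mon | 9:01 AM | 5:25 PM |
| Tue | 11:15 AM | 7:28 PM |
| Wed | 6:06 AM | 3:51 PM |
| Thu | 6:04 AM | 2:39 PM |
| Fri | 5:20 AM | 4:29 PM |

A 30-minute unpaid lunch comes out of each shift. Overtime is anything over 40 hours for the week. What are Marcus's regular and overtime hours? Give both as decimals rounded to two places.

Mon: 9:01 AM–5:25 PM = 8 h 24 min; less 30 min break → 7 h 54 min
Tue: 11:15 AM–7:28 PM = 8 h 13 min; less 30 min break → 7 h 43 min
Wed: 6:06 AM–3:51 PM = 9 h 45 min; less 30 min break → 9 h 15 min
Thu: 6:04 AM–2:39 PM = 8 h 35 min; less 30 min break → 8 h 5 min
Fri: 5:20 AM–4:29 PM = 11 h 9 min; less 30 min break → 10 h 39 min
Total worked: 43 h 36 min = 43.60 h.
Threshold 40 h → overtime 3 h 36 min, regular 40 h 0 min.

Regular 40.00 hours, overtime 3.60 hours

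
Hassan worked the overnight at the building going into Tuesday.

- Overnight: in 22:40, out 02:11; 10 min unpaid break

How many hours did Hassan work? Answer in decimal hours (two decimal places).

3.35 hours

Overnight: 22:40 → midnight = 1 h 20 min; midnight → 02:11 = 2 h 11 min; span 3 h 31 min; less 10 min break → 3 h 21 min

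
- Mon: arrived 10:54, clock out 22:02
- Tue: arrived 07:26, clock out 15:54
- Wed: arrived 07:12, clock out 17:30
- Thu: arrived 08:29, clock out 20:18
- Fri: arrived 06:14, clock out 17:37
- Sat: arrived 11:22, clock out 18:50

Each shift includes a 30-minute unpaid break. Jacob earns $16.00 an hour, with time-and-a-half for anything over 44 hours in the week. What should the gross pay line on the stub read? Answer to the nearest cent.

Mon: 10:54–22:02 = 11 h 8 min; less 30 min break → 10 h 38 min
Tue: 07:26–15:54 = 8 h 28 min; less 30 min break → 7 h 58 min
Wed: 07:12–17:30 = 10 h 18 min; less 30 min break → 9 h 48 min
Thu: 08:29–20:18 = 11 h 49 min; less 30 min break → 11 h 19 min
Fri: 06:14–17:37 = 11 h 23 min; less 30 min break → 10 h 53 min
Sat: 11:22–18:50 = 7 h 28 min; less 30 min break → 6 h 58 min
Total worked: 57 h 34 min = 3454 min.
Regular 44 h 0 min = 2640 min at $16.00/h; overtime 13 h 34 min = 814 min at $24.00/h.
Pay = (2640 × $16.00 + 814 × $24.00) ÷ 60 = $1029.60.

$1029.60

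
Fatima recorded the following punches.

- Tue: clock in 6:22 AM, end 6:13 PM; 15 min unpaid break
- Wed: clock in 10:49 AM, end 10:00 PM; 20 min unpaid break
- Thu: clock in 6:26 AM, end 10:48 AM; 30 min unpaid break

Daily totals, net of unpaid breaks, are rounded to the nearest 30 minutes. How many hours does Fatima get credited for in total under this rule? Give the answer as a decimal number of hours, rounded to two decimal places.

26.50 hours

Tue: 6:22 AM–6:13 PM = 11 h 51 min − 15 min = 11 h 36 min → rounds to 11 h 30 min
Wed: 10:49 AM–10:00 PM = 11 h 11 min − 20 min = 10 h 51 min → rounds to 11 h 0 min
Thu: 6:26 AM–10:48 AM = 4 h 22 min − 30 min = 3 h 52 min → rounds to 4 h 0 min
Total credited: 26 h 30 min.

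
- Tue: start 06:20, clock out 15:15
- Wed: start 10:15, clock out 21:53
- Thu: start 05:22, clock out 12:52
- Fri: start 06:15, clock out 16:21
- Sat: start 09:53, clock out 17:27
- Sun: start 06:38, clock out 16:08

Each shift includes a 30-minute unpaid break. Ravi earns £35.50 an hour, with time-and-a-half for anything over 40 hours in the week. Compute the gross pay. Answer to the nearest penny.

Tue: 06:20–15:15 = 8 h 55 min; less 30 min break → 8 h 25 min
Wed: 10:15–21:53 = 11 h 38 min; less 30 min break → 11 h 8 min
Thu: 05:22–12:52 = 7 h 30 min; less 30 min break → 7 h 0 min
Fri: 06:15–16:21 = 10 h 6 min; less 30 min break → 9 h 36 min
Sat: 09:53–17:27 = 7 h 34 min; less 30 min break → 7 h 4 min
Sun: 06:38–16:08 = 9 h 30 min; less 30 min break → 9 h 0 min
Total worked: 52 h 13 min = 3133 min.
Regular 40 h 0 min = 2400 min at £35.50/h; overtime 12 h 13 min = 733 min at £53.25/h.
Pay = (2400 × £35.50 + 733 × £53.25) ÷ 60 = £2070.54.

£2070.54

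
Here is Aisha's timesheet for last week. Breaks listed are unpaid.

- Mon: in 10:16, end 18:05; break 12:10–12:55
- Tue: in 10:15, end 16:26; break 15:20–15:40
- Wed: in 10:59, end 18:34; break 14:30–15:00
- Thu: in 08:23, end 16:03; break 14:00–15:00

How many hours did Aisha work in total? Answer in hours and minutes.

Mon: 10:16–18:05 = 7 h 49 min; less 45 min break → 7 h 4 min
Tue: 10:15–16:26 = 6 h 11 min; less 20 min break → 5 h 51 min
Wed: 10:59–18:34 = 7 h 35 min; less 30 min break → 7 h 5 min
Thu: 08:23–16:03 = 7 h 40 min; less 60 min break → 6 h 40 min
Total: 7 h 4 min + 5 h 51 min + 7 h 5 min + 6 h 40 min = 26 h 40 min.

26 h 40 min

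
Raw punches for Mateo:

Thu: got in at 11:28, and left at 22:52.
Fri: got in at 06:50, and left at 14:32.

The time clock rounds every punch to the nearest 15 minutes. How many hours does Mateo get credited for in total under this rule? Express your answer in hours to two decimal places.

Thu: in 11:28→11:30, out 22:52→22:45; 11 h 15 min
Fri: in 06:50→06:45, out 14:32→14:30; 7 h 45 min
Total credited: 19 h 0 min.

19.00 hours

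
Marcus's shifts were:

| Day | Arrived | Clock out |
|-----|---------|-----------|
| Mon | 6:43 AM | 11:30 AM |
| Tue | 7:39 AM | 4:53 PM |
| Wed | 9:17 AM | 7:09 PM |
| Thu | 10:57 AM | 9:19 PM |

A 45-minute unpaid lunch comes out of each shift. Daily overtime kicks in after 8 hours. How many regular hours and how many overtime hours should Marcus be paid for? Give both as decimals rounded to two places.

Mon: 6:43 AM–11:30 AM = 4 h 47 min; less 45 min break → 4 h 2 min
Tue: 7:39 AM–4:53 PM = 9 h 14 min; less 45 min break → 8 h 29 min
Wed: 9:17 AM–7:09 PM = 9 h 52 min; less 45 min break → 9 h 7 min
Thu: 10:57 AM–9:19 PM = 10 h 22 min; less 45 min break → 9 h 37 min
Mon reg 4 h 2 min / OT 0 h 0 min; Tue reg 8 h 0 min / OT 0 h 29 min; Wed reg 8 h 0 min / OT 1 h 7 min; Thu reg 8 h 0 min / OT 1 h 37 min.
Totals: regular 28 h 2 min, overtime 3 h 13 min.

Regular 28.03 hours, overtime 3.22 hours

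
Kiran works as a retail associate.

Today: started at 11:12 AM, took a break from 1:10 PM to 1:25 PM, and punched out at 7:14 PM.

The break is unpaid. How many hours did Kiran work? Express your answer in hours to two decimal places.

7.78 hours

Today: 11:12 AM–7:14 PM = 8 h 2 min; less 15 min break → 7 h 47 min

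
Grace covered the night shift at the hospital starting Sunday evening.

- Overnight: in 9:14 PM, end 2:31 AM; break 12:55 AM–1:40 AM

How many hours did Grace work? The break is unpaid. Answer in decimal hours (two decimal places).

4.53 hours

Overnight: 9:14 PM → midnight = 2 h 46 min; midnight → 2:31 AM = 2 h 31 min; span 5 h 17 min; less 45 min break → 4 h 32 min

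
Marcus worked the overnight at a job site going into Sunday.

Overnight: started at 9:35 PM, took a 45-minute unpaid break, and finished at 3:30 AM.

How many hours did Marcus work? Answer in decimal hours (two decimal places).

Overnight: 9:35 PM → midnight = 2 h 25 min; midnight → 3:30 AM = 3 h 30 min; span 5 h 55 min; less 45 min break → 5 h 10 min

5.17 hours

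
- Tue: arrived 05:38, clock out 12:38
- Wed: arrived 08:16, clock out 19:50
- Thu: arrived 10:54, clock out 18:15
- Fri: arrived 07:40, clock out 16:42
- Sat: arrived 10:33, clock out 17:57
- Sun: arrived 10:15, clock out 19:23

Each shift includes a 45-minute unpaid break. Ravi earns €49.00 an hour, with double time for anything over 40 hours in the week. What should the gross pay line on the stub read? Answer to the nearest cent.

€2644.37

Tue: 05:38–12:38 = 7 h 0 min; less 45 min break → 6 h 15 min
Wed: 08:16–19:50 = 11 h 34 min; less 45 min break → 10 h 49 min
Thu: 10:54–18:15 = 7 h 21 min; less 45 min break → 6 h 36 min
Fri: 07:40–16:42 = 9 h 2 min; less 45 min break → 8 h 17 min
Sat: 10:33–17:57 = 7 h 24 min; less 45 min break → 6 h 39 min
Sun: 10:15–19:23 = 9 h 8 min; less 45 min break → 8 h 23 min
Total worked: 46 h 59 min = 2819 min.
Regular 40 h 0 min = 2400 min at €49.00/h; overtime 6 h 59 min = 419 min at €98.00/h.
Pay = (2400 × €49.00 + 419 × €98.00) ÷ 60 = €2644.37.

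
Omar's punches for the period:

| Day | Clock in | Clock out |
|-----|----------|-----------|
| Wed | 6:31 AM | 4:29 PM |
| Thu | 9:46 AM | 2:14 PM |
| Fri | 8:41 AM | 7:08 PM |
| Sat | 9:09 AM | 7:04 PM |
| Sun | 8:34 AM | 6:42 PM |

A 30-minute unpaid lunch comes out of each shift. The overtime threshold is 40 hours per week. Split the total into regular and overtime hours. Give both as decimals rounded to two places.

Wed: 6:31 AM–4:29 PM = 9 h 58 min; less 30 min break → 9 h 28 min
Thu: 9:46 AM–2:14 PM = 4 h 28 min; less 30 min break → 3 h 58 min
Fri: 8:41 AM–7:08 PM = 10 h 27 min; less 30 min break → 9 h 57 min
Sat: 9:09 AM–7:04 PM = 9 h 55 min; less 30 min break → 9 h 25 min
Sun: 8:34 AM–6:42 PM = 10 h 8 min; less 30 min break → 9 h 38 min
Total worked: 42 h 26 min = 42.43 h.
Threshold 40 h → overtime 2 h 26 min, regular 40 h 0 min.

Regular 40.00 hours, overtime 2.43 hours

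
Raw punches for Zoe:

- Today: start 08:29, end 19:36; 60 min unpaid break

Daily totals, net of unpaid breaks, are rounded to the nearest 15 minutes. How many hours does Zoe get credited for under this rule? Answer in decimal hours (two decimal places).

10.00 hours

Today: 08:29–19:36 = 11 h 7 min − 60 min = 10 h 7 min → rounds to 10 h 0 min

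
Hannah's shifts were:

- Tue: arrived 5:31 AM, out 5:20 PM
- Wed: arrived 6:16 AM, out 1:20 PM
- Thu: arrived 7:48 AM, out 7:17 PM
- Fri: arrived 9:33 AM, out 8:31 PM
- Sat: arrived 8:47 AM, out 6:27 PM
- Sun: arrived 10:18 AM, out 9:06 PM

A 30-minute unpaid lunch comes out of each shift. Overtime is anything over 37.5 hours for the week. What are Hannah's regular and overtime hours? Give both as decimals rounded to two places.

Regular 37.50 hours, overtime 21.30 hours

Tue: 5:31 AM–5:20 PM = 11 h 49 min; less 30 min break → 11 h 19 min
Wed: 6:16 AM–1:20 PM = 7 h 4 min; less 30 min break → 6 h 34 min
Thu: 7:48 AM–7:17 PM = 11 h 29 min; less 30 min break → 10 h 59 min
Fri: 9:33 AM–8:31 PM = 10 h 58 min; less 30 min break → 10 h 28 min
Sat: 8:47 AM–6:27 PM = 9 h 40 min; less 30 min break → 9 h 10 min
Sun: 10:18 AM–9:06 PM = 10 h 48 min; less 30 min break → 10 h 18 min
Total worked: 58 h 48 min = 58.80 h.
Threshold 37.5 h → overtime 21 h 18 min, regular 37 h 30 min.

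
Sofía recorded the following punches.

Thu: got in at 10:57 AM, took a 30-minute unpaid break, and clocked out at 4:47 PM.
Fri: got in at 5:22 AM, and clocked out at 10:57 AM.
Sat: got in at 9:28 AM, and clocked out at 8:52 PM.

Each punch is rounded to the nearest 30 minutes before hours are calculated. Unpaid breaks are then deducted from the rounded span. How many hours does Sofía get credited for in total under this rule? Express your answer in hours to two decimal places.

22.50 hours

Thu: in 10:57 AM→11:00 AM, out 4:47 PM→5:00 PM; 6 h 0 min − 30 min = 5 h 30 min
Fri: in 5:22 AM→5:30 AM, out 10:57 AM→11:00 AM; 5 h 30 min
Sat: in 9:28 AM→9:30 AM, out 8:52 PM→9:00 PM; 11 h 30 min
Total credited: 22 h 30 min.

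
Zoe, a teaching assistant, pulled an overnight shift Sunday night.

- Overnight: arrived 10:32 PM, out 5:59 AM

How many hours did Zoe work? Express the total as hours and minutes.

7 h 27 min

Overnight: 10:32 PM → midnight = 1 h 28 min; midnight → 5:59 AM = 5 h 59 min; span 7 h 27 min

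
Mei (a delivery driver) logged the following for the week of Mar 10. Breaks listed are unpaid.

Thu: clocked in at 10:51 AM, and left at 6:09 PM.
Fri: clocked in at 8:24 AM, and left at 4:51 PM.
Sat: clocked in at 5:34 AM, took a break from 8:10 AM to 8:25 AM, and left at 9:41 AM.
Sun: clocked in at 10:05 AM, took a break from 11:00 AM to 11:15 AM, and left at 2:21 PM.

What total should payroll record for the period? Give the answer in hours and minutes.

23 h 38 min

Thu: 10:51 AM–6:09 PM = 7 h 18 min
Fri: 8:24 AM–4:51 PM = 8 h 27 min
Sat: 5:34 AM–9:41 AM = 4 h 7 min; less 15 min break → 3 h 52 min
Sun: 10:05 AM–2:21 PM = 4 h 16 min; less 15 min break → 4 h 1 min
Total: 7 h 18 min + 8 h 27 min + 3 h 52 min + 4 h 1 min = 23 h 38 min.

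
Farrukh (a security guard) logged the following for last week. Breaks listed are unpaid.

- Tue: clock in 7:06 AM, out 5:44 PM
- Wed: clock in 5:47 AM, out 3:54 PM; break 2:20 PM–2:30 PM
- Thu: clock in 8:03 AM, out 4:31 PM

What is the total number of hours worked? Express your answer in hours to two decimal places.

29.05 hours

Tue: 7:06 AM–5:44 PM = 10 h 38 min
Wed: 5:47 AM–3:54 PM = 10 h 7 min; less 10 min break → 9 h 57 min
Thu: 8:03 AM–4:31 PM = 8 h 28 min
Total: 10 h 38 min + 9 h 57 min + 8 h 28 min = 29 h 3 min.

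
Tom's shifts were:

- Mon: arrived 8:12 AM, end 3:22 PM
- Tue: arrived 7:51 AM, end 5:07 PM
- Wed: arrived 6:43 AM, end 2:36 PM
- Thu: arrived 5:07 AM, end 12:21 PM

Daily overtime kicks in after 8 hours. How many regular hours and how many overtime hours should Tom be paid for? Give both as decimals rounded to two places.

Mon: 8:12 AM–3:22 PM = 7 h 10 min
Tue: 7:51 AM–5:07 PM = 9 h 16 min
Wed: 6:43 AM–2:36 PM = 7 h 53 min
Thu: 5:07 AM–12:21 PM = 7 h 14 min
Mon reg 7 h 10 min / OT 0 h 0 min; Tue reg 8 h 0 min / OT 1 h 16 min; Wed reg 7 h 53 min / OT 0 h 0 min; Thu reg 7 h 14 min / OT 0 h 0 min.
Totals: regular 30 h 17 min, overtime 1 h 16 min.

Regular 30.28 hours, overtime 1.27 hours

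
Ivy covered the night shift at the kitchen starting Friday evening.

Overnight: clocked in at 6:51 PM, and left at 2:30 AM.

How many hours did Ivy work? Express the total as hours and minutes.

Overnight: 6:51 PM → midnight = 5 h 9 min; midnight → 2:30 AM = 2 h 30 min; span 7 h 39 min

7 h 39 min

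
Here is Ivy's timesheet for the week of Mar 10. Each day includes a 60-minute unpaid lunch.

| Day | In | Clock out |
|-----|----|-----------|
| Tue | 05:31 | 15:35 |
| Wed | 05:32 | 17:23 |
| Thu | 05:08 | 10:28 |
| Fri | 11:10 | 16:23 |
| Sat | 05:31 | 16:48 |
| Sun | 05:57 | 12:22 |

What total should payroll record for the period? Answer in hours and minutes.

Tue: 05:31–15:35 = 10 h 4 min; less 60 min break → 9 h 4 min
Wed: 05:32–17:23 = 11 h 51 min; less 60 min break → 10 h 51 min
Thu: 05:08–10:28 = 5 h 20 min; less 60 min break → 4 h 20 min
Fri: 11:10–16:23 = 5 h 13 min; less 60 min break → 4 h 13 min
Sat: 05:31–16:48 = 11 h 17 min; less 60 min break → 10 h 17 min
Sun: 05:57–12:22 = 6 h 25 min; less 60 min break → 5 h 25 min
Total: 9 h 4 min + 10 h 51 min + 4 h 20 min + 4 h 13 min + 10 h 17 min + 5 h 25 min = 44 h 10 min.

44 h 10 min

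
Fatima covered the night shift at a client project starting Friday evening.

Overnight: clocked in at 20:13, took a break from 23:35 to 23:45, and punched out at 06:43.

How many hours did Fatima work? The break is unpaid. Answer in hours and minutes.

10 h 20 min

Overnight: 20:13 → midnight = 3 h 47 min; midnight → 06:43 = 6 h 43 min; span 10 h 30 min; less 10 min break → 10 h 20 min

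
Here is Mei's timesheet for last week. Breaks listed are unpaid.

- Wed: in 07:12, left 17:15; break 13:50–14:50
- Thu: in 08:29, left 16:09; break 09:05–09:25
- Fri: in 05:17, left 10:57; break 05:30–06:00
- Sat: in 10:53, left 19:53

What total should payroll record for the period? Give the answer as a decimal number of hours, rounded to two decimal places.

Wed: 07:12–17:15 = 10 h 3 min; less 60 min break → 9 h 3 min
Thu: 08:29–16:09 = 7 h 40 min; less 20 min break → 7 h 20 min
Fri: 05:17–10:57 = 5 h 40 min; less 30 min break → 5 h 10 min
Sat: 10:53–19:53 = 9 h 0 min
Total: 9 h 3 min + 7 h 20 min + 5 h 10 min + 9 h 0 min = 30 h 33 min.

30.55 hours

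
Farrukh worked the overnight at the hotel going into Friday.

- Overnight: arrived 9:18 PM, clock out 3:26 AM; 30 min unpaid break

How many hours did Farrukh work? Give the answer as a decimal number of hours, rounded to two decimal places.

5.63 hours

Overnight: 9:18 PM → midnight = 2 h 42 min; midnight → 3:26 AM = 3 h 26 min; span 6 h 8 min; less 30 min break → 5 h 38 min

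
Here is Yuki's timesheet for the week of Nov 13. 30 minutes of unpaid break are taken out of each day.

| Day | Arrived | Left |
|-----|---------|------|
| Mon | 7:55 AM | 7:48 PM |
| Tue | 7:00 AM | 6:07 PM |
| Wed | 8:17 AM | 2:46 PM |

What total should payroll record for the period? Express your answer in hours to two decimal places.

Mon: 7:55 AM–7:48 PM = 11 h 53 min; less 30 min break → 11 h 23 min
Tue: 7:00 AM–6:07 PM = 11 h 7 min; less 30 min break → 10 h 37 min
Wed: 8:17 AM–2:46 PM = 6 h 29 min; less 30 min break → 5 h 59 min
Total: 11 h 23 min + 10 h 37 min + 5 h 59 min = 27 h 59 min.

27.98 hours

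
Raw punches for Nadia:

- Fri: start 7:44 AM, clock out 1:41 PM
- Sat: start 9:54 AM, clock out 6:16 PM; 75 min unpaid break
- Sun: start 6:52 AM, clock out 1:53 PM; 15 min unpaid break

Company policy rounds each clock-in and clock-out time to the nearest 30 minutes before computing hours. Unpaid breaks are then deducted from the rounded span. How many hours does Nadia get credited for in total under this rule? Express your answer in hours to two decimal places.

20.00 hours

Fri: in 7:44 AM→7:30 AM, out 1:41 PM→1:30 PM; 6 h 0 min
Sat: in 9:54 AM→10:00 AM, out 6:16 PM→6:30 PM; 8 h 30 min − 75 min = 7 h 15 min
Sun: in 6:52 AM→7:00 AM, out 1:53 PM→2:00 PM; 7 h 0 min − 15 min = 6 h 45 min
Total credited: 20 h 0 min.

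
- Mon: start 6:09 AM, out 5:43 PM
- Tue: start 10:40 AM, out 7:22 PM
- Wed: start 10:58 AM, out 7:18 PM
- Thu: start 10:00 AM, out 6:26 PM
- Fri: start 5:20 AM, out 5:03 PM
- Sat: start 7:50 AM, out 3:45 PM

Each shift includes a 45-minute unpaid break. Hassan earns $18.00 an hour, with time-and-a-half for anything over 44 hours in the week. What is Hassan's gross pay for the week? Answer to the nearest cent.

Mon: 6:09 AM–5:43 PM = 11 h 34 min; less 45 min break → 10 h 49 min
Tue: 10:40 AM–7:22 PM = 8 h 42 min; less 45 min break → 7 h 57 min
Wed: 10:58 AM–7:18 PM = 8 h 20 min; less 45 min break → 7 h 35 min
Thu: 10:00 AM–6:26 PM = 8 h 26 min; less 45 min break → 7 h 41 min
Fri: 5:20 AM–5:03 PM = 11 h 43 min; less 45 min break → 10 h 58 min
Sat: 7:50 AM–3:45 PM = 7 h 55 min; less 45 min break → 7 h 10 min
Total worked: 52 h 10 min = 3130 min.
Regular 44 h 0 min = 2640 min at $18.00/h; overtime 8 h 10 min = 490 min at $27.00/h.
Pay = (2640 × $18.00 + 490 × $27.00) ÷ 60 = $1012.50.

$1012.50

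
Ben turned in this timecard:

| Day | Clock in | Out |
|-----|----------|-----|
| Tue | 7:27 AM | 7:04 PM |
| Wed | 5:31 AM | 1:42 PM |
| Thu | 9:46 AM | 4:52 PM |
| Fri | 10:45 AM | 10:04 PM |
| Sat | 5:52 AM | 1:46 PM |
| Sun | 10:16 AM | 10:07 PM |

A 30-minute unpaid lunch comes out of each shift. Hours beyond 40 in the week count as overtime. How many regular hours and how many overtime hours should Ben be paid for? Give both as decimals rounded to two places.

Regular 40.00 hours, overtime 14.97 hours

Tue: 7:27 AM–7:04 PM = 11 h 37 min; less 30 min break → 11 h 7 min
Wed: 5:31 AM–1:42 PM = 8 h 11 min; less 30 min break → 7 h 41 min
Thu: 9:46 AM–4:52 PM = 7 h 6 min; less 30 min break → 6 h 36 min
Fri: 10:45 AM–10:04 PM = 11 h 19 min; less 30 min break → 10 h 49 min
Sat: 5:52 AM–1:46 PM = 7 h 54 min; less 30 min break → 7 h 24 min
Sun: 10:16 AM–10:07 PM = 11 h 51 min; less 30 min break → 11 h 21 min
Total worked: 54 h 58 min = 54.97 h.
Threshold 40 h → overtime 14 h 58 min, regular 40 h 0 min.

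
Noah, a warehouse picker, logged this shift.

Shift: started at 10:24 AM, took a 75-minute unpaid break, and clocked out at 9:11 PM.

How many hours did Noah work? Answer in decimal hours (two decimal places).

9.53 hours

Shift: 10:24 AM–9:11 PM = 10 h 47 min; less 75 min break → 9 h 32 min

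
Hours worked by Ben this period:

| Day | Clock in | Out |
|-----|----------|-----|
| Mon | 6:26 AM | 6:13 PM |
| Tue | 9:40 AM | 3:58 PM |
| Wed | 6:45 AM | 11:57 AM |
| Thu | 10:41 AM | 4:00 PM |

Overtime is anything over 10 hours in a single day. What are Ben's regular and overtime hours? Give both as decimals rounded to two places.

Regular 26.82 hours, overtime 1.78 hours

Mon: 6:26 AM–6:13 PM = 11 h 47 min
Tue: 9:40 AM–3:58 PM = 6 h 18 min
Wed: 6:45 AM–11:57 AM = 5 h 12 min
Thu: 10:41 AM–4:00 PM = 5 h 19 min
Mon reg 10 h 0 min / OT 1 h 47 min; Tue reg 6 h 18 min / OT 0 h 0 min; Wed reg 5 h 12 min / OT 0 h 0 min; Thu reg 5 h 19 min / OT 0 h 0 min.
Totals: regular 26 h 49 min, overtime 1 h 47 min.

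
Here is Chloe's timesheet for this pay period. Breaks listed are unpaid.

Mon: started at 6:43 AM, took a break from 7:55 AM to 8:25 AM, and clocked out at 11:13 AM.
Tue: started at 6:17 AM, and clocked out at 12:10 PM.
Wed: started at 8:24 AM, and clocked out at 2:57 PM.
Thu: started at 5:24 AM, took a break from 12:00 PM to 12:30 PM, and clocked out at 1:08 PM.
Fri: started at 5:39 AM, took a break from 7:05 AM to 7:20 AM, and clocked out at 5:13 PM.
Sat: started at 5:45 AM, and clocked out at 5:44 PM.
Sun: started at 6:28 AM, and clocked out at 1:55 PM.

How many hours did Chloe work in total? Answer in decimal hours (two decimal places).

Mon: 6:43 AM–11:13 AM = 4 h 30 min; less 30 min break → 4 h 0 min
Tue: 6:17 AM–12:10 PM = 5 h 53 min
Wed: 8:24 AM–2:57 PM = 6 h 33 min
Thu: 5:24 AM–1:08 PM = 7 h 44 min; less 30 min break → 7 h 14 min
Fri: 5:39 AM–5:13 PM = 11 h 34 min; less 15 min break → 11 h 19 min
Sat: 5:45 AM–5:44 PM = 11 h 59 min
Sun: 6:28 AM–1:55 PM = 7 h 27 min
Total: 4 h 0 min + 5 h 53 min + 6 h 33 min + 7 h 14 min + 11 h 19 min + 11 h 59 min + 7 h 27 min = 54 h 25 min.

54.42 hours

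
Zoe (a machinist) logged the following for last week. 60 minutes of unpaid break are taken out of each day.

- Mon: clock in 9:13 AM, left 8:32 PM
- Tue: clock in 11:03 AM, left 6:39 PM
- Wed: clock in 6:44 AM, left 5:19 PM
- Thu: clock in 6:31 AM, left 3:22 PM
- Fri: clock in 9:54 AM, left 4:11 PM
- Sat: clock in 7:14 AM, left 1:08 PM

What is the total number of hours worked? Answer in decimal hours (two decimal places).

44.53 hours

Mon: 9:13 AM–8:32 PM = 11 h 19 min; less 60 min break → 10 h 19 min
Tue: 11:03 AM–6:39 PM = 7 h 36 min; less 60 min break → 6 h 36 min
Wed: 6:44 AM–5:19 PM = 10 h 35 min; less 60 min break → 9 h 35 min
Thu: 6:31 AM–3:22 PM = 8 h 51 min; less 60 min break → 7 h 51 min
Fri: 9:54 AM–4:11 PM = 6 h 17 min; less 60 min break → 5 h 17 min
Sat: 7:14 AM–1:08 PM = 5 h 54 min; less 60 min break → 4 h 54 min
Total: 10 h 19 min + 6 h 36 min + 9 h 35 min + 7 h 51 min + 5 h 17 min + 4 h 54 min = 44 h 32 min.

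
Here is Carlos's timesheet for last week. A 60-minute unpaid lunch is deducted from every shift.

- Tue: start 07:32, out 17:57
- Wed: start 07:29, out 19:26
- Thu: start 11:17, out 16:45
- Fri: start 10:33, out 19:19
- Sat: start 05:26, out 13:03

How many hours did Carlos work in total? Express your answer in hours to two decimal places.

39.22 hours

Tue: 07:32–17:57 = 10 h 25 min; less 60 min break → 9 h 25 min
Wed: 07:29–19:26 = 11 h 57 min; less 60 min break → 10 h 57 min
Thu: 11:17–16:45 = 5 h 28 min; less 60 min break → 4 h 28 min
Fri: 10:33–19:19 = 8 h 46 min; less 60 min break → 7 h 46 min
Sat: 05:26–13:03 = 7 h 37 min; less 60 min break → 6 h 37 min
Total: 9 h 25 min + 10 h 57 min + 4 h 28 min + 7 h 46 min + 6 h 37 min = 39 h 13 min.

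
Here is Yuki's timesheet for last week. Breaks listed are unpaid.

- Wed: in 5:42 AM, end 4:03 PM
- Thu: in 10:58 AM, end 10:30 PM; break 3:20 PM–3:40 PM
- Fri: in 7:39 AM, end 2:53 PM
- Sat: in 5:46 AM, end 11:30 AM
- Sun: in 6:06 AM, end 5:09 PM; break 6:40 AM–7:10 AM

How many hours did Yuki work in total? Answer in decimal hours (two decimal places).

Wed: 5:42 AM–4:03 PM = 10 h 21 min
Thu: 10:58 AM–10:30 PM = 11 h 32 min; less 20 min break → 11 h 12 min
Fri: 7:39 AM–2:53 PM = 7 h 14 min
Sat: 5:46 AM–11:30 AM = 5 h 44 min
Sun: 6:06 AM–5:09 PM = 11 h 3 min; less 30 min break → 10 h 33 min
Total: 10 h 21 min + 11 h 12 min + 7 h 14 min + 5 h 44 min + 10 h 33 min = 45 h 4 min.

45.07 hours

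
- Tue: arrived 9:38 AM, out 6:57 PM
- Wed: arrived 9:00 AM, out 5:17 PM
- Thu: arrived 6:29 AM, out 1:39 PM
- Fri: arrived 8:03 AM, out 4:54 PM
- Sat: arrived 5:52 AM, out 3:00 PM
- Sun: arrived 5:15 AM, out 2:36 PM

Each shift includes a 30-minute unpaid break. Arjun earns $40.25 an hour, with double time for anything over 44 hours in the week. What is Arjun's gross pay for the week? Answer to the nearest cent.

Tue: 9:38 AM–6:57 PM = 9 h 19 min; less 30 min break → 8 h 49 min
Wed: 9:00 AM–5:17 PM = 8 h 17 min; less 30 min break → 7 h 47 min
Thu: 6:29 AM–1:39 PM = 7 h 10 min; less 30 min break → 6 h 40 min
Fri: 8:03 AM–4:54 PM = 8 h 51 min; less 30 min break → 8 h 21 min
Sat: 5:52 AM–3:00 PM = 9 h 8 min; less 30 min break → 8 h 38 min
Sun: 5:15 AM–2:36 PM = 9 h 21 min; less 30 min break → 8 h 51 min
Total worked: 49 h 6 min = 2946 min.
Regular 44 h 0 min = 2640 min at $40.25/h; overtime 5 h 6 min = 306 min at $80.50/h.
Pay = (2640 × $40.25 + 306 × $80.50) ÷ 60 = $2181.55.

$2181.55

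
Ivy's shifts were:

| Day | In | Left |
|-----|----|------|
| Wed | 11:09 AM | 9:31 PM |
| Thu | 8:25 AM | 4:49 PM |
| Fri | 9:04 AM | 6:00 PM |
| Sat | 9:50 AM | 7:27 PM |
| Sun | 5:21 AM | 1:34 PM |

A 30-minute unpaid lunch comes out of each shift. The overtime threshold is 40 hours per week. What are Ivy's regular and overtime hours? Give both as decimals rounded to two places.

Wed: 11:09 AM–9:31 PM = 10 h 22 min; less 30 min break → 9 h 52 min
Thu: 8:25 AM–4:49 PM = 8 h 24 min; less 30 min break → 7 h 54 min
Fri: 9:04 AM–6:00 PM = 8 h 56 min; less 30 min break → 8 h 26 min
Sat: 9:50 AM–7:27 PM = 9 h 37 min; less 30 min break → 9 h 7 min
Sun: 5:21 AM–1:34 PM = 8 h 13 min; less 30 min break → 7 h 43 min
Total worked: 43 h 2 min = 43.03 h.
Threshold 40 h → overtime 3 h 2 min, regular 40 h 0 min.

Regular 40.00 hours, overtime 3.03 hours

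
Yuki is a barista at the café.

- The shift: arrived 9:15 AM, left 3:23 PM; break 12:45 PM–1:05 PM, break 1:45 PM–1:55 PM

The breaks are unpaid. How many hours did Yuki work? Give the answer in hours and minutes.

5 h 38 min

The shift: 9:15 AM–3:23 PM = 6 h 8 min; less 30 min break → 5 h 38 min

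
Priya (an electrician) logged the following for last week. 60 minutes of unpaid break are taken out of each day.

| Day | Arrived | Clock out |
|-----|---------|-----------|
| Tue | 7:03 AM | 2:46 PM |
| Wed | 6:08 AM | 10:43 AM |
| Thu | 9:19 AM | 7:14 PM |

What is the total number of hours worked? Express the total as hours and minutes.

19 h 13 min

Tue: 7:03 AM–2:46 PM = 7 h 43 min; less 60 min break → 6 h 43 min
Wed: 6:08 AM–10:43 AM = 4 h 35 min; less 60 min break → 3 h 35 min
Thu: 9:19 AM–7:14 PM = 9 h 55 min; less 60 min break → 8 h 55 min
Total: 6 h 43 min + 3 h 35 min + 8 h 55 min = 19 h 13 min.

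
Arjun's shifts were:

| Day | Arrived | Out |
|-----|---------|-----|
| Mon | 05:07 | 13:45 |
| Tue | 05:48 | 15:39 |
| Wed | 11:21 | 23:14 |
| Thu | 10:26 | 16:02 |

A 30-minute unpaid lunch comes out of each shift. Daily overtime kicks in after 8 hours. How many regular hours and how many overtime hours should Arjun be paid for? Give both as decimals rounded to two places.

Mon: 05:07–13:45 = 8 h 38 min; less 30 min break → 8 h 8 min
Tue: 05:48–15:39 = 9 h 51 min; less 30 min break → 9 h 21 min
Wed: 11:21–23:14 = 11 h 53 min; less 30 min break → 11 h 23 min
Thu: 10:26–16:02 = 5 h 36 min; less 30 min break → 5 h 6 min
Mon reg 8 h 0 min / OT 0 h 8 min; Tue reg 8 h 0 min / OT 1 h 21 min; Wed reg 8 h 0 min / OT 3 h 23 min; Thu reg 5 h 6 min / OT 0 h 0 min.
Totals: regular 29 h 6 min, overtime 4 h 52 min.

Regular 29.10 hours, overtime 4.87 hours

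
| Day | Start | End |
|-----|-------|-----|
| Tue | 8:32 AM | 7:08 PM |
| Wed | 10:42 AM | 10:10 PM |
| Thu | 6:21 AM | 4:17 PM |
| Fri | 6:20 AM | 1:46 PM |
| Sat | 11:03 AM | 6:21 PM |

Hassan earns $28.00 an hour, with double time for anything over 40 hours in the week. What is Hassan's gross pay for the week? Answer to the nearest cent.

$1497.07

Tue: 8:32 AM–7:08 PM = 10 h 36 min
Wed: 10:42 AM–10:10 PM = 11 h 28 min
Thu: 6:21 AM–4:17 PM = 9 h 56 min
Fri: 6:20 AM–1:46 PM = 7 h 26 min
Sat: 11:03 AM–6:21 PM = 7 h 18 min
Total worked: 46 h 44 min = 2804 min.
Regular 40 h 0 min = 2400 min at $28.00/h; overtime 6 h 44 min = 404 min at $56.00/h.
Pay = (2400 × $28.00 + 404 × $56.00) ÷ 60 = $1497.07.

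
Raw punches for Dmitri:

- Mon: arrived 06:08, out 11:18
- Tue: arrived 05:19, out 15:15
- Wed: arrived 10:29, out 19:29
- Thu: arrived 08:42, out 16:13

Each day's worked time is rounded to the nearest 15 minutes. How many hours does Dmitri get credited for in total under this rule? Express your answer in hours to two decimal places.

31.75 hours

Mon: 06:08–11:18 = 5 h 10 min → rounds to 5 h 15 min
Tue: 05:19–15:15 = 9 h 56 min → rounds to 10 h 0 min
Wed: 10:29–19:29 = 9 h 0 min → rounds to 9 h 0 min
Thu: 08:42–16:13 = 7 h 31 min → rounds to 7 h 30 min
Total credited: 31 h 45 min.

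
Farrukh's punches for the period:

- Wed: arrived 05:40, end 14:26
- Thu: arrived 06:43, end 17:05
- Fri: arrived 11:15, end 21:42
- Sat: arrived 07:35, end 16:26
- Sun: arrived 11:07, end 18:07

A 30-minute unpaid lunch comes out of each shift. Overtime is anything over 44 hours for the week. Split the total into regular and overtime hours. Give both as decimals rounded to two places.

Wed: 05:40–14:26 = 8 h 46 min; less 30 min break → 8 h 16 min
Thu: 06:43–17:05 = 10 h 22 min; less 30 min break → 9 h 52 min
Fri: 11:15–21:42 = 10 h 27 min; less 30 min break → 9 h 57 min
Sat: 07:35–16:26 = 8 h 51 min; less 30 min break → 8 h 21 min
Sun: 11:07–18:07 = 7 h 0 min; less 30 min break → 6 h 30 min
Total worked: 42 h 56 min = 42.93 h.
Threshold 44 h → overtime 0 h 0 min, regular 42 h 56 min.

Regular 42.93 hours, overtime 0.00 hours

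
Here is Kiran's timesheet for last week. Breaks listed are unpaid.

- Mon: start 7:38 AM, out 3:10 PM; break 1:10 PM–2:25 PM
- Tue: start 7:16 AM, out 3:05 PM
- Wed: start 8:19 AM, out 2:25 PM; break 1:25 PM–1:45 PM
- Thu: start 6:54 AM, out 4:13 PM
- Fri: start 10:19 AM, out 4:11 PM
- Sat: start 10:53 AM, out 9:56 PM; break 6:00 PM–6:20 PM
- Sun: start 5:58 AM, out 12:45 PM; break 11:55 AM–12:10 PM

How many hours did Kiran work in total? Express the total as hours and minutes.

Mon: 7:38 AM–3:10 PM = 7 h 32 min; less 75 min break → 6 h 17 min
Tue: 7:16 AM–3:05 PM = 7 h 49 min
Wed: 8:19 AM–2:25 PM = 6 h 6 min; less 20 min break → 5 h 46 min
Thu: 6:54 AM–4:13 PM = 9 h 19 min
Fri: 10:19 AM–4:11 PM = 5 h 52 min
Sat: 10:53 AM–9:56 PM = 11 h 3 min; less 20 min break → 10 h 43 min
Sun: 5:58 AM–12:45 PM = 6 h 47 min; less 15 min break → 6 h 32 min
Total: 6 h 17 min + 7 h 49 min + 5 h 46 min + 9 h 19 min + 5 h 52 min + 10 h 43 min + 6 h 32 min = 52 h 18 min.

52 h 18 min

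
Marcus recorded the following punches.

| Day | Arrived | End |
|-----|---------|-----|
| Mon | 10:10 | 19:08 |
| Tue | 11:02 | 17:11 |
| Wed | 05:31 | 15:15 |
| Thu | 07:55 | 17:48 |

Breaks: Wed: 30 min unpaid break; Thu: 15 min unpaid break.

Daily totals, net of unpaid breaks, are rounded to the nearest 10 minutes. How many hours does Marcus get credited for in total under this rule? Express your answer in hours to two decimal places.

34.00 hours

Mon: 10:10–19:08 = 8 h 58 min → rounds to 9 h 0 min
Tue: 11:02–17:11 = 6 h 9 min → rounds to 6 h 10 min
Wed: 05:31–15:15 = 9 h 44 min − 30 min = 9 h 14 min → rounds to 9 h 10 min
Thu: 07:55–17:48 = 9 h 53 min − 15 min = 9 h 38 min → rounds to 9 h 40 min
Total credited: 34 h 0 min.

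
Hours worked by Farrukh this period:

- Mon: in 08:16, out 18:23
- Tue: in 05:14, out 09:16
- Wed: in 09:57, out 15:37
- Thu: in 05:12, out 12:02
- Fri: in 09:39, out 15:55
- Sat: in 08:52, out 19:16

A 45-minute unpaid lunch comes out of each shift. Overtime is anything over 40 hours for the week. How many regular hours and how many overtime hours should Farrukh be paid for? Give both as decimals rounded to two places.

Regular 38.82 hours, overtime 0.00 hours

Mon: 08:16–18:23 = 10 h 7 min; less 45 min break → 9 h 22 min
Tue: 05:14–09:16 = 4 h 2 min; less 45 min break → 3 h 17 min
Wed: 09:57–15:37 = 5 h 40 min; less 45 min break → 4 h 55 min
Thu: 05:12–12:02 = 6 h 50 min; less 45 min break → 6 h 5 min
Fri: 09:39–15:55 = 6 h 16 min; less 45 min break → 5 h 31 min
Sat: 08:52–19:16 = 10 h 24 min; less 45 min break → 9 h 39 min
Total worked: 38 h 49 min = 38.82 h.
Threshold 40 h → overtime 0 h 0 min, regular 38 h 49 min.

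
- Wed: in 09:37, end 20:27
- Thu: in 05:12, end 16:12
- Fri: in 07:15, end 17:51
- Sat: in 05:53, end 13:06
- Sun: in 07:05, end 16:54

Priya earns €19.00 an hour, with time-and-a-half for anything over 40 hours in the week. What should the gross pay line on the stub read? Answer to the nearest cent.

Wed: 09:37–20:27 = 10 h 50 min
Thu: 05:12–16:12 = 11 h 0 min
Fri: 07:15–17:51 = 10 h 36 min
Sat: 05:53–13:06 = 7 h 13 min
Sun: 07:05–16:54 = 9 h 49 min
Total worked: 49 h 28 min = 2968 min.
Regular 40 h 0 min = 2400 min at €19.00/h; overtime 9 h 28 min = 568 min at €28.50/h.
Pay = (2400 × €19.00 + 568 × €28.50) ÷ 60 = €1029.80.

€1029.80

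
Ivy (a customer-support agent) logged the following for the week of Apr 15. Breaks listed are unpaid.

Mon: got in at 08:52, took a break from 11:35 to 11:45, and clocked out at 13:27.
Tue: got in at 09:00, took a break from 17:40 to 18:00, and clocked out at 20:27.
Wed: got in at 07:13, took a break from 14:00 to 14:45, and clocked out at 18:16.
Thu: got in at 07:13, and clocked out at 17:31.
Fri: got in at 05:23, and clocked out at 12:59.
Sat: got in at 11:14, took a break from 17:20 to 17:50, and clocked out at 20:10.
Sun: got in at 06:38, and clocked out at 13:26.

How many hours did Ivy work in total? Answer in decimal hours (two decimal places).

Mon: 08:52–13:27 = 4 h 35 min; less 10 min break → 4 h 25 min
Tue: 09:00–20:27 = 11 h 27 min; less 20 min break → 11 h 7 min
Wed: 07:13–18:16 = 11 h 3 min; less 45 min break → 10 h 18 min
Thu: 07:13–17:31 = 10 h 18 min
Fri: 05:23–12:59 = 7 h 36 min
Sat: 11:14–20:10 = 8 h 56 min; less 30 min break → 8 h 26 min
Sun: 06:38–13:26 = 6 h 48 min
Total: 4 h 25 min + 11 h 7 min + 10 h 18 min + 10 h 18 min + 7 h 36 min + 8 h 26 min + 6 h 48 min = 58 h 58 min.

58.97 hours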